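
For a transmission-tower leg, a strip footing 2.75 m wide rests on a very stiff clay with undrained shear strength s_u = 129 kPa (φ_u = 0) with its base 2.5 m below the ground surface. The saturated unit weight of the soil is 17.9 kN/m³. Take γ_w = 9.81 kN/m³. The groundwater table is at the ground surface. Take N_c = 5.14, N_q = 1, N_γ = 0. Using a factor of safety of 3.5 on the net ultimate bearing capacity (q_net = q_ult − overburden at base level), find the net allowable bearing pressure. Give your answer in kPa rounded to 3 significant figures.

γ' = 17.9 − 9.81 = 8.09 kN/m³ (submerged throughout). q = 8.09 × 2.5 = 20.225 kPa.
c·N_c = 129 × 5.14 = 663.06 kPa
q·N_q = 20.225 × 1 = 20.225 kPa
q_ult = 663.06 + 20.225 = 683.28 kPa.
q_net = 683.28 − 20.225 = 663.06 kPa.
q_all(net) = 663.06 / 3.5 = 189.45 kPa.

q_all(net) ≈ 189 kPa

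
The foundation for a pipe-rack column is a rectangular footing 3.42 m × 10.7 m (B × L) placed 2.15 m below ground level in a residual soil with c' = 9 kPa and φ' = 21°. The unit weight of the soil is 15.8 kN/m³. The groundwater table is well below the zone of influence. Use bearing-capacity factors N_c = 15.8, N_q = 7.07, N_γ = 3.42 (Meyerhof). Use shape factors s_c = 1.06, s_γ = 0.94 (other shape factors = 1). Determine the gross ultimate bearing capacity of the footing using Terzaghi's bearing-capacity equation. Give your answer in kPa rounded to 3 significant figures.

q_ult ≈ 478 kPa

q = γ·D_f = 15.8 × 2.15 = 33.97 kPa.
c·N_c·s_c = 9 × 15.8 × 1.06 = 150.73 kPa
q·N_q = 33.97 × 7.07 = 240.17 kPa
0.5·γ·B·N_γ·s_γ = 0.5 × 15.8 × 3.42 × 3.42 × 0.94 = 86.857 kPa
q_ult = 150.73 + 240.17 + 86.857 = 477.76 kPa.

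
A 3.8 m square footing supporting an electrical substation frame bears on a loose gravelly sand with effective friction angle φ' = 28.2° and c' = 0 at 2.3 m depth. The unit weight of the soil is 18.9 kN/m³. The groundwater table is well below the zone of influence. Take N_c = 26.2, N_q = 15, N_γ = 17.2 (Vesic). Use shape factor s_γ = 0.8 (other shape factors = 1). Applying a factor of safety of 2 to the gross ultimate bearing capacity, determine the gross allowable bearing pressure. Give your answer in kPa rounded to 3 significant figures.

Overburden at base level: q = 18.9 × 2.3 = 43.47 kPa.
Surcharge term q·N_q = 43.47 × 15 = 652.05 kPa; self-weight term 0.5·γ·B·N_γ·s_γ = 0.5 × 18.9 × 3.8 × 17.2 × 0.8 = 494.12 kPa.
q_ult = 652.05 + 494.12 = 1146.2 kPa.
q_all = q_ult / FS = 1146.2 / 2 = 573.09 kPa.

q_all ≈ 573 kPa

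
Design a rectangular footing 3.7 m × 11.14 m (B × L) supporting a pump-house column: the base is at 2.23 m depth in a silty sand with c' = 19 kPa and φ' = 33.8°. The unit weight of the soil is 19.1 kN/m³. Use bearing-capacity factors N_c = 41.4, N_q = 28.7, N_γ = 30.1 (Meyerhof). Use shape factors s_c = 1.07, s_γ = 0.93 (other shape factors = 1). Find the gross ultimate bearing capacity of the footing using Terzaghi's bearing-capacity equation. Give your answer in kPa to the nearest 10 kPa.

q_ult ≈ 3050 kPa

q = γ·D_f = 19.1 × 2.23 = 42.593 kPa.
c·N_c·s_c = 19 × 41.4 × 1.07 = 841.66 kPa
q·N_q = 42.593 × 28.7 = 1222.4 kPa
0.5·γ·B·N_γ·s_γ = 0.5 × 19.1 × 3.7 × 30.1 × 0.93 = 989.13 kPa
q_ult = 841.66 + 1222.4 + 989.13 = 3053.2 kPa.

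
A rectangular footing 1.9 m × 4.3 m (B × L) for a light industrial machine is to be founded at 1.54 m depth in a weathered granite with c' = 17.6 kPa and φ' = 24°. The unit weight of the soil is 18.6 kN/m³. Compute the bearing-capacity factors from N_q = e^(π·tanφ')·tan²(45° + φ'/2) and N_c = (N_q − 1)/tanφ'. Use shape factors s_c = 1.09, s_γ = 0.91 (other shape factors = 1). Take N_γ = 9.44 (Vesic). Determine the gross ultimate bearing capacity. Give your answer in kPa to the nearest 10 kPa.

tan24° = 0.4452, so N_q = e^(π×0.4452)·tan²(57°) = 4.05 × 2.371 = 9.6.
N_c = (9.6 − 1)/tan24° = 19.32.
q = γ·D_f = 18.6 × 1.54 = 28.644 kPa.
c·N_c·s_c = 17.6 × 19.324 × 1.09 = 370.7 kPa
q·N_q = 28.644 × 9.6034 = 275.08 kPa
0.5·γ·B·N_γ·s_γ = 0.5 × 18.6 × 1.9 × 9.44 × 0.91 = 151.79 kPa
q_ult = 370.7 + 275.08 + 151.79 = 797.57 kPa.

q_ult ≈ 800 kPa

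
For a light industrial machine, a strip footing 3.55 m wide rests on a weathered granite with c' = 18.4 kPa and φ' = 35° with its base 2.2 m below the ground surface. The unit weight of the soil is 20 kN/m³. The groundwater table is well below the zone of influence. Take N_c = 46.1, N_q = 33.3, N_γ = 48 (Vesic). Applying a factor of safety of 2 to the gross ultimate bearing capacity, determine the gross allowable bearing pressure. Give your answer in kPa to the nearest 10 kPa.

q_all ≈ 2010 kPa

Overburden at base level: q = 20 × 2.2 = 44 kPa.
Cohesion term c·N_c = 18.4 × 46.1 = 848.24 kPa; surcharge term q·N_q = 44 × 33.3 = 1465.2 kPa; self-weight term 0.5·γ·B·N_γ = 0.5 × 20 × 3.55 × 48 = 1704 kPa.
q_ult = 848.24 + 1465.2 + 1704 = 4017.4 kPa.
q_all = q_ult / FS = 4017.4 / 2 = 2008.7 kPa.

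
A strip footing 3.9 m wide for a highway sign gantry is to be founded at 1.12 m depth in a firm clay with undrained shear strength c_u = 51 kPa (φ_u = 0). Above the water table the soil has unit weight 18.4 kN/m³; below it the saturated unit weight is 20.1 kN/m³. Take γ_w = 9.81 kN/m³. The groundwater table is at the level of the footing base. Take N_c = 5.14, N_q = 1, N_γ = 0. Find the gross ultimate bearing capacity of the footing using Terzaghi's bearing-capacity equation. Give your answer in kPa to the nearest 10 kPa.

q_ult ≈ 280 kPa

q = γ·D_f = 18.4 × 1.12 = 20.608 kPa.
c·N_c = 51 × 5.14 = 262.14 kPa
q·N_q = 20.608 × 1 = 20.608 kPa
q_ult = 262.14 + 20.608 = 282.75 kPa.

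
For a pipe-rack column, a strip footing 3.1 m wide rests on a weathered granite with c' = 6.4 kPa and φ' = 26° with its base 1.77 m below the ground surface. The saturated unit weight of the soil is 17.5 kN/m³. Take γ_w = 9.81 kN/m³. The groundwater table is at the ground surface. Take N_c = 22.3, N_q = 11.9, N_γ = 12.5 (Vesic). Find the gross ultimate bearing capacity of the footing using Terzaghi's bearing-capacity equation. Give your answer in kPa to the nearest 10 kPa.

Water table at ground surface, so effective unit weight γ' = 17.5 − 9.81 = 7.69 kN/m³ is used throughout; overburden q = 7.69 × 1.77 = 13.611 kPa; the same γ' applies in the ½γBN_γ term.
Cohesion term c·N_c = 6.4 × 22.3 = 142.72 kPa; surcharge term q·N_q = 13.611 × 11.9 = 161.97 kPa; self-weight term 0.5·γ·B·N_γ = 0.5 × 7.69 × 3.1 × 12.5 = 148.99 kPa.
q_ult = 142.72 + 161.97 + 148.99 = 453.69 kPa.

q_ult ≈ 450 kPa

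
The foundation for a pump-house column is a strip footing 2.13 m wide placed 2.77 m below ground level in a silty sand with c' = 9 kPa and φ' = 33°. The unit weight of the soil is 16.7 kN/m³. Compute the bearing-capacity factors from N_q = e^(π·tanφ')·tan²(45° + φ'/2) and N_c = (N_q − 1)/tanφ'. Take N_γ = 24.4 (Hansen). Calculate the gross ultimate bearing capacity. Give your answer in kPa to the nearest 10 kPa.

q_ult ≈ 1990 kPa

tan33° = 0.6494, so N_q = e^(π×0.6494)·tan²(61.5°) = 7.692 × 3.392 = 26.09.
N_c = (26.09 − 1)/tan33° = 38.64.
Effective surcharge at the founding depth q = γ·D_f = 16.7 × 2.77 = 46.259 kPa.
q_ult = c·N_c + q·N_q + 0.5·γ·B·N_γ
     = 9 × 38.638 + 46.259 × 26.092 + 0.5 × 16.7 × 2.13 × 24.4
     = 347.74 + 1207 + 433.97 = 1988.7 kPa.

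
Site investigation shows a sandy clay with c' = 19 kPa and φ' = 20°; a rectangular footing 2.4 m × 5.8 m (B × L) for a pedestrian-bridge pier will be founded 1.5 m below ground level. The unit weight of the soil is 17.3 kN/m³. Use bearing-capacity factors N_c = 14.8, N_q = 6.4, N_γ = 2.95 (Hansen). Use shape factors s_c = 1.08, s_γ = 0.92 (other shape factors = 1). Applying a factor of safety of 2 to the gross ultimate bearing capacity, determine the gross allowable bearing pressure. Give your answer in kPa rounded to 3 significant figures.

q_all ≈ 263 kPa

Overburden at base level: q = 17.3 × 1.5 = 25.95 kPa.
Cohesion term c·N_c·s_c = 19 × 14.8 × 1.08 = 303.7 kPa; surcharge term q·N_q = 25.95 × 6.4 = 166.08 kPa; self-weight term 0.5·γ·B·N_γ·s_γ = 0.5 × 17.3 × 2.4 × 2.95 × 0.92 = 56.343 kPa.
q_ult = 303.7 + 166.08 + 56.343 = 526.12 kPa.
q_all = q_ult / FS = 526.12 / 2 = 263.06 kPa.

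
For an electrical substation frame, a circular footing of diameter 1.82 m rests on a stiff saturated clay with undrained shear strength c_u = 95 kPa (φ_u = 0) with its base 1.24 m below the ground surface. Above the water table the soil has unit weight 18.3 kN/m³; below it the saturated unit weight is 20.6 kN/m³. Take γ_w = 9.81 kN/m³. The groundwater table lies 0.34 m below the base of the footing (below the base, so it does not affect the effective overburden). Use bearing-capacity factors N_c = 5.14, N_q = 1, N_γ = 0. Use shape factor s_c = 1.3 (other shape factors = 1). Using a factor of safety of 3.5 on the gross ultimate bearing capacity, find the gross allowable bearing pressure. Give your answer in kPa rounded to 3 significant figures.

q_all ≈ 188 kPa

Effective surcharge at the founding depth q = γ·D_f = 18.3 × 1.24 = 22.692 kPa.
q_ult = c·N_c·s_c + q·N_q
     = 95 × 5.14 × 1.3 + 22.692 × 1
     = 634.79 + 22.692 = 657.48 kPa.
q_all = 657.48 / 3.5 = 187.85 kPa.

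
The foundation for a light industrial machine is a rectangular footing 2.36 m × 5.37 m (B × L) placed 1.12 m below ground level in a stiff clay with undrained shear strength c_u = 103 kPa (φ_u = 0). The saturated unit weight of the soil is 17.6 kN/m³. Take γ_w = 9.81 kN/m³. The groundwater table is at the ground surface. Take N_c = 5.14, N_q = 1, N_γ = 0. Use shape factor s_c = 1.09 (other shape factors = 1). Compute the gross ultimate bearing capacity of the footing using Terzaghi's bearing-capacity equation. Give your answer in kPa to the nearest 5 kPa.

q_ult ≈ 585 kPa

γ' = 17.6 − 9.81 = 7.79 kN/m³ (submerged throughout). q = 7.79 × 1.12 = 8.7248 kPa.
c·N_c·s_c = 103 × 5.14 × 1.09 = 577.07 kPa
q·N_q = 8.7248 × 1 = 8.7248 kPa
q_ult = 577.07 + 8.7248 = 585.79 kPa.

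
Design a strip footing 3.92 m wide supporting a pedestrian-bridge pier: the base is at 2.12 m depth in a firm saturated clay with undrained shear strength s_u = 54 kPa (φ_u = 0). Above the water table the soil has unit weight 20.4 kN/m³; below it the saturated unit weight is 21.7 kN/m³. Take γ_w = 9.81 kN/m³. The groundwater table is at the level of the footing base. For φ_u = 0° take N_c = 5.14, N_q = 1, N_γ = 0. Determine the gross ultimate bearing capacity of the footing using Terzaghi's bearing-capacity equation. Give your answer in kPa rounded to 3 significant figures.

Overburden at base level: q = 20.4 × 2.12 = 43.248 kPa.
Cohesion term c·N_c = 54 × 5.14 = 277.56 kPa; surcharge term q·N_q = 43.248 × 1 = 43.248 kPa.
q_ult = 277.56 + 43.248 = 320.81 kPa.

q_ult ≈ 321 kPa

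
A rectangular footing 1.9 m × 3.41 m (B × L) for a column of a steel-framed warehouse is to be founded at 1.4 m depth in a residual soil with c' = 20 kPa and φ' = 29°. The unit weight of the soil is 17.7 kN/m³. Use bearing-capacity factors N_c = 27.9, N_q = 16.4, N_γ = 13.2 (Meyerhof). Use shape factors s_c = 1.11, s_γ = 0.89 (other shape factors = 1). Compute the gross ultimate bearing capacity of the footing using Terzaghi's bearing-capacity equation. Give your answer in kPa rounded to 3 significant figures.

Overburden at base level: q = 17.7 × 1.4 = 24.78 kPa.
Cohesion term c·N_c·s_c = 20 × 27.9 × 1.11 = 619.38 kPa; surcharge term q·N_q = 24.78 × 16.4 = 406.39 kPa; self-weight term 0.5·γ·B·N_γ·s_γ = 0.5 × 17.7 × 1.9 × 13.2 × 0.89 = 197.54 kPa.
q_ult = 619.38 + 406.39 + 197.54 = 1223.3 kPa.

q_ult ≈ 1220 kPa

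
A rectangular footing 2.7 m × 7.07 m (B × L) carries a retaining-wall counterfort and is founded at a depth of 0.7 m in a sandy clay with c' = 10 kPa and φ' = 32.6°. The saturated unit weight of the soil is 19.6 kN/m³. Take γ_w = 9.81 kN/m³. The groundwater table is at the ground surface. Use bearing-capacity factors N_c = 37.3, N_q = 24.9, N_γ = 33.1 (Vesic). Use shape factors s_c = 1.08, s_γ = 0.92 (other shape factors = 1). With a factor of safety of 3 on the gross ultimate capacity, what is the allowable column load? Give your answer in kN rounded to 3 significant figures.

P_all ≈ 6210 kN

Water table at ground surface, so effective unit weight γ' = 19.6 − 9.81 = 9.79 kN/m³ is used throughout; overburden q = 9.79 × 0.7 = 6.853 kPa; the same γ' applies in the ½γBN_γ term.
Cohesion term c·N_c·s_c = 10 × 37.3 × 1.08 = 402.84 kPa; surcharge term q·N_q = 6.853 × 24.9 = 170.64 kPa; self-weight term 0.5·γ·B·N_γ·s_γ = 0.5 × 9.79 × 2.7 × 33.1 × 0.92 = 402.47 kPa.
q_ult = 402.84 + 170.64 + 402.47 = 975.95 kPa.
Gross allowable pressure q_all = 975.95 / 3 = 325.32 kPa.
Footing area = 19.089 m², so allowable column load = 325.32 × 19.089 = 6210 kN.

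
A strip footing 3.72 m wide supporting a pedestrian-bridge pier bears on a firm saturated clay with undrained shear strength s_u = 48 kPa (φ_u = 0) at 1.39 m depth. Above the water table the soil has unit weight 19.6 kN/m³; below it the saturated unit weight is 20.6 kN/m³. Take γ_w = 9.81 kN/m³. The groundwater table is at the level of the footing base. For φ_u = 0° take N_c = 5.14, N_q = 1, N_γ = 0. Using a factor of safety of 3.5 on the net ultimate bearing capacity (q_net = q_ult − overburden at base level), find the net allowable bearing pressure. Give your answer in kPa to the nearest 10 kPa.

q_all(net) ≈ 70 kPa

Overburden at base level: q = 19.6 × 1.39 = 27.244 kPa.
Cohesion term c·N_c = 48 × 5.14 = 246.72 kPa; surcharge term q·N_q = 27.244 × 1 = 27.244 kPa.
q_ult = 246.72 + 27.244 = 273.96 kPa.
q_net = 273.96 − 27.244 = 246.72 kPa.
q_all(net) = 246.72 / 3.5 = 70.491 kPa.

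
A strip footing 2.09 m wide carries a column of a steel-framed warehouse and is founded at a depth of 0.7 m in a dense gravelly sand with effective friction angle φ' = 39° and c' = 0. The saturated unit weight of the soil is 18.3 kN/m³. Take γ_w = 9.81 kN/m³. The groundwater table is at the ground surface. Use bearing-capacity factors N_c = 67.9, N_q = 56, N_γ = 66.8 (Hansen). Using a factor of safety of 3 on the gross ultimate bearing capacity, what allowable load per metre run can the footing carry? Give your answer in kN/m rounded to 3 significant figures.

With the water table at the surface the whole profile is submerged: γ' = 18.3 − 9.81 = 8.49 kN/m³, so q = γ'·D_f = 5.943 kPa; the same γ' applies in the ½γBN_γ term.
q_ult = q·N_q + 0.5·γ·B·N_γ
     = 5.943 × 56 + 0.5 × 8.49 × 2.09 × 66.8
     = 332.81 + 592.65 = 925.46 kPa.
Gross allowable pressure q_all = 925.46 / 3 = 308.49 kPa.
Allowable wall load = q_all × B = 308.49 × 2.09 = 644.74 kN per metre run.

≈ 645 kN/m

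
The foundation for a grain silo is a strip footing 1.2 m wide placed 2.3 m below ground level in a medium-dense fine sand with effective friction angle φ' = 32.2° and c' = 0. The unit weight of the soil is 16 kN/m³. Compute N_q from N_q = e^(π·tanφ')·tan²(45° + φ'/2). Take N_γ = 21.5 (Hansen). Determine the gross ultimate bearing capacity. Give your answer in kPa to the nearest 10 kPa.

tan32.2° = 0.6297, so N_q = e^(π×0.6297)·tan²(61.1°) = 7.231 × 3.282 = 23.73.
Effective surcharge at the founding depth q = γ·D_f = 16 × 2.3 = 36.8 kPa.
q_ult = q·N_q + 0.5·γ·B·N_γ
     = 36.8 × 23.728 + 0.5 × 16 × 1.2 × 21.5
     = 873.21 + 206.4 = 1079.6 kPa.

q_ult ≈ 1080 kPa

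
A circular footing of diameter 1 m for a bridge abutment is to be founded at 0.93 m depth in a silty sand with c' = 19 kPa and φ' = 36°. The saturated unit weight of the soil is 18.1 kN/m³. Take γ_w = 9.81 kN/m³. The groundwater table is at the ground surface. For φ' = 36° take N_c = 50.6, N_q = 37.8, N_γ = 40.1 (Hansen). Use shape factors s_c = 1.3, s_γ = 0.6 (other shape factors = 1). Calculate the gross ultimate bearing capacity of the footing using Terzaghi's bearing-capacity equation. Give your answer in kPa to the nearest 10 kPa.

q_ult ≈ 1640 kPa

γ' = 18.1 − 9.81 = 8.29 kN/m³ (submerged throughout). q = 8.29 × 0.93 = 7.7097 kPa; the same γ' applies in the ½γBN_γ term.
c·N_c·s_c = 19 × 50.6 × 1.3 = 1249.8 kPa
q·N_q = 7.7097 × 37.8 = 291.43 kPa
0.5·γ·B·N_γ·s_γ = 0.5 × 8.29 × 1 × 40.1 × 0.6 = 99.729 kPa
q_ult = 1249.8 + 291.43 + 99.729 = 1641 kPa.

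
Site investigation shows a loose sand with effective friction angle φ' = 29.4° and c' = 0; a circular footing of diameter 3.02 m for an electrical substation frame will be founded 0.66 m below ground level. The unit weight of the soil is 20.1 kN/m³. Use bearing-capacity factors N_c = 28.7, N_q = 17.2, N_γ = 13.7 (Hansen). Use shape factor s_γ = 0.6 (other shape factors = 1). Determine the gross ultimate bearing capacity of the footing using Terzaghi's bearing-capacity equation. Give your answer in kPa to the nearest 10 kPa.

q_ult ≈ 480 kPa

Effective surcharge at the founding depth q = γ·D_f = 20.1 × 0.66 = 13.266 kPa.
q_ult = q·N_q + 0.5·γ·B·N_γ·s_γ
     = 13.266 × 17.2 + 0.5 × 20.1 × 3.02 × 13.7 × 0.6
     = 228.18 + 249.49 = 477.66 kPa.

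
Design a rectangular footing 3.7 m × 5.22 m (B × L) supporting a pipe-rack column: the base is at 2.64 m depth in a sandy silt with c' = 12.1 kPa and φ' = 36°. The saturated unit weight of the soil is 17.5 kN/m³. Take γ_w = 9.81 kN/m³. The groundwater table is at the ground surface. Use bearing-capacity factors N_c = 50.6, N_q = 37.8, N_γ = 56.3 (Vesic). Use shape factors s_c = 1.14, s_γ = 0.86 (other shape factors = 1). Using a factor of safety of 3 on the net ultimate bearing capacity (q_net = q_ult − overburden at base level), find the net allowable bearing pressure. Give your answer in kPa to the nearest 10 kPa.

q_all(net) ≈ 710 kPa

With the water table at the surface the whole profile is submerged: γ' = 17.5 − 9.81 = 7.69 kN/m³, so q = γ'·D_f = 20.302 kPa; the same γ' applies in the ½γBN_γ term.
q_ult = c·N_c·s_c + q·N_q + 0.5·γ·B·N_γ·s_γ
     = 12.1 × 50.6 × 1.14 + 20.302 × 37.8 + 0.5 × 7.69 × 3.7 × 56.3 × 0.86
     = 697.98 + 767.4 + 688.82 = 2154.2 kPa.
q_net = 2154.2 − 20.302 = 2133.9 kPa.
q_all(net) = 2133.9 / 3 = 711.3 kPa.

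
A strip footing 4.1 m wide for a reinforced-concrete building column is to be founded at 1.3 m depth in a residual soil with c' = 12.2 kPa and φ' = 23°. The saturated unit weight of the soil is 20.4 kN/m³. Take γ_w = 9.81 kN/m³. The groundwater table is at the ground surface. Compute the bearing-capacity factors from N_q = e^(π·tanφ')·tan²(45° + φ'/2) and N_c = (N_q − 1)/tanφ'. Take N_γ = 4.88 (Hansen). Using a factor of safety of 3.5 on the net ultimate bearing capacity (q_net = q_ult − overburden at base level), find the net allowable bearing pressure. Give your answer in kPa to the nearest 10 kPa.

q_all(net) ≈ 120 kPa

N_q = e^(π·tan23°)·tan²(56.5°) = 8.66; N_c = (N_q − 1)/tanφ' = 18.05.
Water table at ground surface, so effective unit weight γ' = 20.4 − 9.81 = 10.59 kN/m³ is used throughout; overburden q = 10.59 × 1.3 = 13.767 kPa; the same γ' applies in the ½γBN_γ term.
Cohesion term c·N_c = 12.2 × 18.049 = 220.19 kPa; surcharge term q·N_q = 13.767 × 8.6612 = 119.24 kPa; self-weight term 0.5·γ·B·N_γ = 0.5 × 10.59 × 4.1 × 4.88 = 105.94 kPa.
q_ult = 220.19 + 119.24 + 105.94 = 445.37 kPa.
q_net = 445.37 − 13.767 = 431.61 kPa.
q_all(net) = 431.61 / 3.5 = 123.32 kPa.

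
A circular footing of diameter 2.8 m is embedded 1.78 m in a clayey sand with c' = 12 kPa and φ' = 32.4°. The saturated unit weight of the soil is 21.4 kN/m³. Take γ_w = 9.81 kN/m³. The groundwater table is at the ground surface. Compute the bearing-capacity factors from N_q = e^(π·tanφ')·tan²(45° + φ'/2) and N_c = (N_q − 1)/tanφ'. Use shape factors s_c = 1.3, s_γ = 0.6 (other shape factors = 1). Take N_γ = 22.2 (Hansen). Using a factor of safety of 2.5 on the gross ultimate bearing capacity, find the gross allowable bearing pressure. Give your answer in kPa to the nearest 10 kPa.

q_all ≈ 520 kPa

N_q = e^(π·tan32.4°)·tan²(61.2°) = 24.3; N_c = (N_q − 1)/tanφ' = 36.71.
With the water table at the surface the whole profile is submerged: γ' = 21.4 − 9.81 = 11.59 kN/m³, so q = γ'·D_f = 20.63 kPa; the same γ' applies in the ½γBN_γ term.
q_ult = c·N_c·s_c + q·N_q + 0.5·γ·B·N_γ·s_γ
     = 12 × 36.707 × 1.3 + 20.63 × 24.295 + 0.5 × 11.59 × 2.8 × 22.2 × 0.6
     = 572.64 + 501.22 + 216.13 = 1290 kPa.
q_all = 1290 / 2.5 = 515.99 kPa.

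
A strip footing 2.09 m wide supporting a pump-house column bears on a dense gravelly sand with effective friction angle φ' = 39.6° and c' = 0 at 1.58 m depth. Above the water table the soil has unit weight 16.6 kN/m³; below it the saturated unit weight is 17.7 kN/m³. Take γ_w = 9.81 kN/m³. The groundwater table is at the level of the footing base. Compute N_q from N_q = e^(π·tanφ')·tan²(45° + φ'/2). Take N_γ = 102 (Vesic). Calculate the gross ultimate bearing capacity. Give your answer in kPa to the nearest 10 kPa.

tan39.6° = 0.8273, so N_q = e^(π×0.8273)·tan²(64.8°) = 13.45 × 4.516 = 60.74.
Overburden at base level: q = 16.6 × 1.58 = 26.228 kPa.
Below the base the soil is submerged, so the ½γBN_γ term uses γ' = 17.7 − 9.81 = 7.89 kN/m³.
Surcharge term q·N_q = 26.228 × 60.74 = 1593.1 kPa; self-weight term 0.5·γ·B·N_γ = 0.5 × 7.89 × 2.09 × 102 = 841 kPa.
q_ult = 1593.1 + 841 = 2434.1 kPa.

q_ult ≈ 2430 kPa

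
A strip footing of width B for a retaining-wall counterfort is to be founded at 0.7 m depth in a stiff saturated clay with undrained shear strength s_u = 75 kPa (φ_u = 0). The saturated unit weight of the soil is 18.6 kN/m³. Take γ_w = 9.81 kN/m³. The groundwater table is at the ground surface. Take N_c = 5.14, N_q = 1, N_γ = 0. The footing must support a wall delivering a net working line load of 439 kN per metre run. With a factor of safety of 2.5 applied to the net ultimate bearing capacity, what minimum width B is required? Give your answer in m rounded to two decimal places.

B = 2.85 m

Water table at ground surface, so effective unit weight γ' = 18.6 − 9.81 = 8.79 kN/m³ is used throughout; overburden q = 8.79 × 0.7 = 6.153 kPa.
Cohesion term c·N_c = 75 × 5.14 = 385.5 kPa; surcharge term q·N_q = 6.153 × 1 = 6.153 kPa.
q_ult = 385.5 + 6.153 = 391.65 kPa.
For φ = 0 the ½γBN_γ term vanishes, so q_ult is independent of B. q_net = 391.65 − 6.153 = 385.5 kPa; q_all(net) = 385.5/2.5 = 154.2 kPa.
Required width B = w / q_all(net) = 439 / 154.2 = 2.847 m.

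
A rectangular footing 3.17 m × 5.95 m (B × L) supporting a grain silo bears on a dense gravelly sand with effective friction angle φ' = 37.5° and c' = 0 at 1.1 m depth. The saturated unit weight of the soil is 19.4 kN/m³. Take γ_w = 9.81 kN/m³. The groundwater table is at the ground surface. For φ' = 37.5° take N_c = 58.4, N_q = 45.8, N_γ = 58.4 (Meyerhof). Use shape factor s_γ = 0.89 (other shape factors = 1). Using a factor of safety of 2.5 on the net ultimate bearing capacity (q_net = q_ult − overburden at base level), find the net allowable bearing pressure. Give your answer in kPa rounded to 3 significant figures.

With the water table at the surface the whole profile is submerged: γ' = 19.4 − 9.81 = 9.59 kN/m³, so q = γ'·D_f = 10.549 kPa; the same γ' applies in the ½γBN_γ term.
q_ult = q·N_q + 0.5·γ·B·N_γ·s_γ
     = 10.549 × 45.8 + 0.5 × 9.59 × 3.17 × 58.4 × 0.89
     = 483.14 + 790.04 = 1273.2 kPa.
q_net = 1273.2 − 10.549 = 1262.6 kPa.
q_all(net) = 1262.6 / 2.5 = 505.06 kPa.

q_all(net) ≈ 505 kPa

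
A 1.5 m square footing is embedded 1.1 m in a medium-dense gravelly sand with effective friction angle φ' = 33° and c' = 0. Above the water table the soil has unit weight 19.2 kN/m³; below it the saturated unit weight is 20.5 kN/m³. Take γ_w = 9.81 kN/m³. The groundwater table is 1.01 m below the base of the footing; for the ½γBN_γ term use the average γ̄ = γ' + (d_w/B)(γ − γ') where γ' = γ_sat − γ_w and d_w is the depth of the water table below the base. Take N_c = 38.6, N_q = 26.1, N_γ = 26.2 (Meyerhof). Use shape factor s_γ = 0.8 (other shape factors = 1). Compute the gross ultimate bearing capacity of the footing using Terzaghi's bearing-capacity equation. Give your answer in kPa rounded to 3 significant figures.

Effective surcharge at the founding depth q = γ·D_f = 19.2 × 1.1 = 21.12 kPa.
With d_w = 1.01 m < B, γ̄ = 10.69 + (1.01/1.5) × (19.2 − 10.69) = 16.42 kN/m³.
q_ult = q·N_q + 0.5·γ·B·N_γ·s_γ
     = 21.12 × 26.1 + 0.5 × 16.42 × 1.5 × 26.2 × 0.8
     = 551.23 + 258.12 = 809.36 kPa.

q_ult ≈ 809 kPa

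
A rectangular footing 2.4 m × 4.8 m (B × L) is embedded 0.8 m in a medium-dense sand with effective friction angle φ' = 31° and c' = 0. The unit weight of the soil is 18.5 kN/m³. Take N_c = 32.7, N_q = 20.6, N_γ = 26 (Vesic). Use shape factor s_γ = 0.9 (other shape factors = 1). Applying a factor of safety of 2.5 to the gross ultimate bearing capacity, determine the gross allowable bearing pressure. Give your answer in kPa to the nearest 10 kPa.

Effective surcharge at the founding depth q = γ·D_f = 18.5 × 0.8 = 14.8 kPa.
q_ult = q·N_q + 0.5·γ·B·N_γ·s_γ
     = 14.8 × 20.6 + 0.5 × 18.5 × 2.4 × 26 × 0.9
     = 304.88 + 519.48 = 824.36 kPa.
q_all = q_ult / FS = 824.36 / 2.5 = 329.74 kPa.

q_all ≈ 330 kPa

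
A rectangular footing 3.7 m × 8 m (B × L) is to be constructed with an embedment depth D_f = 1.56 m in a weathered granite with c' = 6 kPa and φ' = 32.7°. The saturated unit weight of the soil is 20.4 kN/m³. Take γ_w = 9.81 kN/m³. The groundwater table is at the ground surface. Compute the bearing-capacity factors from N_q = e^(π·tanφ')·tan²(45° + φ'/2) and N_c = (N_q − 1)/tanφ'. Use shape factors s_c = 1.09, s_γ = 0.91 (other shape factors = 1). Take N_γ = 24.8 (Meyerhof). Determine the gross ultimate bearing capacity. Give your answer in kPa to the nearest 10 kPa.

q_ult ≈ 1100 kPa

tan32.7° = 0.642, so N_q = e^(π×0.642)·tan²(61.35°) = 7.515 × 3.35 = 25.18.
N_c = (25.18 − 1)/tan32.7° = 37.66.
Water table at ground surface, so effective unit weight γ' = 20.4 − 9.81 = 10.59 kN/m³ is used throughout; overburden q = 10.59 × 1.56 = 16.52 kPa; the same γ' applies in the ½γBN_γ term.
Cohesion term c·N_c·s_c = 6 × 37.657 × 1.09 = 246.27 kPa; surcharge term q·N_q = 16.52 × 25.175 = 415.9 kPa; self-weight term 0.5·γ·B·N_γ·s_γ = 0.5 × 10.59 × 3.7 × 24.8 × 0.91 = 442.14 kPa.
q_ult = 246.27 + 415.9 + 442.14 = 1104.3 kPa.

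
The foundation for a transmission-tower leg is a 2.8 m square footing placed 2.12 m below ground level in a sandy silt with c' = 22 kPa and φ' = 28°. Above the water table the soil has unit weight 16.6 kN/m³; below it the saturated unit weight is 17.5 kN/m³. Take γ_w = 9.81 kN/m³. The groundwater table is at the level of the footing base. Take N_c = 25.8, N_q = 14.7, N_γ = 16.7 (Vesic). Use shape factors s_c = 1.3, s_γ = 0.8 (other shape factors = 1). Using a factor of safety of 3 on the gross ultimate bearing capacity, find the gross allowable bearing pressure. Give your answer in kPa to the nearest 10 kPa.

Effective surcharge at the founding depth q = γ·D_f = 16.6 × 2.12 = 35.192 kPa.
The water table coincides with the base, so in the self-weight term γ → γ' = 7.69 kN/m³.
q_ult = c·N_c·s_c + q·N_q + 0.5·γ·B·N_γ·s_γ
     = 22 × 25.8 × 1.3 + 35.192 × 14.7 + 0.5 × 7.69 × 2.8 × 16.7 × 0.8
     = 737.88 + 517.32 + 143.83 = 1399 kPa.
q_all = 1399 / 3 = 466.35 kPa.

q_all ≈ 470 kPa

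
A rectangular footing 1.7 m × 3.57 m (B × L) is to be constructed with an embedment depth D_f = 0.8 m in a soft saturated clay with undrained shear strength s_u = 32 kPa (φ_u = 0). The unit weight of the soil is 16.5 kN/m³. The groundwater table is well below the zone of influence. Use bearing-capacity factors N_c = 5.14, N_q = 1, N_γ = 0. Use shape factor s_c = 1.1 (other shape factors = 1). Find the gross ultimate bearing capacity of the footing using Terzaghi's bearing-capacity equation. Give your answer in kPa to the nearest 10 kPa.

q_ult ≈ 190 kPa

Effective surcharge at the founding depth q = γ·D_f = 16.5 × 0.8 = 13.2 kPa.
q_ult = c·N_c·s_c + q·N_q
     = 32 × 5.14 × 1.1 + 13.2 × 1
     = 180.93 + 13.2 = 194.13 kPa.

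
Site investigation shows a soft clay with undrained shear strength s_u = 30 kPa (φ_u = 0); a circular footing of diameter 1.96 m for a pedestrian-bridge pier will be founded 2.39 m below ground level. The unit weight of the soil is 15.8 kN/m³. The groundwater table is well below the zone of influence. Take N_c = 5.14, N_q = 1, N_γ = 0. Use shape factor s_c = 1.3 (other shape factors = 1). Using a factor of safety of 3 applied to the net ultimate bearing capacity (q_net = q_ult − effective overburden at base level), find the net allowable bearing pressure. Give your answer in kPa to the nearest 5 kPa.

q_all(net) ≈ 65 kPa

q = γ·D_f = 15.8 × 2.39 = 37.762 kPa.
c·N_c·s_c = 30 × 5.14 × 1.3 = 200.46 kPa
q·N_q = 37.762 × 1 = 37.762 kPa
q_ult = 200.46 + 37.762 = 238.22 kPa.
Net ultimate: q_net = 238.22 − 37.762 = 200.46 kPa.
q_all(net) = 200.46 / 3 = 66.82 kPa.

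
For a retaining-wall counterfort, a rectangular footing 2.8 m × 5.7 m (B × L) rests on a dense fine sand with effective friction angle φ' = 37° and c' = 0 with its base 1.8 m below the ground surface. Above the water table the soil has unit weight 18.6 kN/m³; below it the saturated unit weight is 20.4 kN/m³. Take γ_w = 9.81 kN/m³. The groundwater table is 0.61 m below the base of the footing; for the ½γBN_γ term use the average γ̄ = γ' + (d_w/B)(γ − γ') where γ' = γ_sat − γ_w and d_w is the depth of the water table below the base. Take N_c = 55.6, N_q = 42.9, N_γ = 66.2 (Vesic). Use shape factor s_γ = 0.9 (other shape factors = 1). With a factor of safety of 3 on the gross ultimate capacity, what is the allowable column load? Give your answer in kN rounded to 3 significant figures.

Overburden at base level: q = 18.6 × 1.8 = 33.48 kPa.
The water table is 0.61 m below the base (< B = 2.8 m), so the ½γBN_γ term uses γ̄ = γ' + (d_w/B)(γ − γ') = 10.59 + (0.61/2.8)(18.6 − 10.59) = 12.335 kN/m³.
Surcharge term q·N_q = 33.48 × 42.9 = 1436.3 kPa; self-weight term 0.5·γ·B·N_γ·s_γ = 0.5 × 12.335 × 2.8 × 66.2 × 0.9 = 1028.9 kPa.
q_ult = 1436.3 + 1028.9 = 2465.2 kPa.
Gross allowable pressure q_all = 2465.2 / 3 = 821.73 kPa.
Footing area = 15.96 m², so allowable column load = 821.73 × 15.96 = 13115 kN.

P_all ≈ 13100 kN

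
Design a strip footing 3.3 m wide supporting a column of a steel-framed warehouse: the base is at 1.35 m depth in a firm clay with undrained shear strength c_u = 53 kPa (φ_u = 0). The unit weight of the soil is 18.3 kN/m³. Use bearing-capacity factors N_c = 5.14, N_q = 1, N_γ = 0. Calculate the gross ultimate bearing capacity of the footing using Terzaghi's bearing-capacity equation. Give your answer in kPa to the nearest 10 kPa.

q_ult ≈ 300 kPa

Overburden at base level: q = 18.3 × 1.35 = 24.705 kPa.
Cohesion term c·N_c = 53 × 5.14 = 272.42 kPa; surcharge term q·N_q = 24.705 × 1 = 24.705 kPa.
q_ult = 272.42 + 24.705 = 297.12 kPa.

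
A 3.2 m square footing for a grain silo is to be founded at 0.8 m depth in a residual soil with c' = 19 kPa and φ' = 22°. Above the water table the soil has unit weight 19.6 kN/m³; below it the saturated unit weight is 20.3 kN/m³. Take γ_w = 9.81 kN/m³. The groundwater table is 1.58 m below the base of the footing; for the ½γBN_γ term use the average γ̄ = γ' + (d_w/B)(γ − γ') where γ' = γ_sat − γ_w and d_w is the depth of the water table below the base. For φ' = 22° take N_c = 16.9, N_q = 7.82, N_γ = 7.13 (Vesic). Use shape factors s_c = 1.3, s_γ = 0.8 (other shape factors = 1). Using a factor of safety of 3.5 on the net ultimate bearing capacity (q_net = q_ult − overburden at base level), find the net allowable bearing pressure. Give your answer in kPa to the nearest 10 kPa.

Effective surcharge at the founding depth q = γ·D_f = 19.6 × 0.8 = 15.68 kPa.
With d_w = 1.58 m < B, γ̄ = 10.49 + (1.58/3.2) × (19.6 − 10.49) = 14.988 kN/m³.
q_ult = c·N_c·s_c + q·N_q + 0.5·γ·B·N_γ·s_γ
     = 19 × 16.9 × 1.3 + 15.68 × 7.82 + 0.5 × 14.988 × 3.2 × 7.13 × 0.8
     = 417.43 + 122.62 + 136.79 = 676.83 kPa.
q_net = 676.83 − 15.68 = 661.15 kPa.
q_all(net) = 661.15 / 3.5 = 188.9 kPa.

q_all(net) ≈ 190 kPa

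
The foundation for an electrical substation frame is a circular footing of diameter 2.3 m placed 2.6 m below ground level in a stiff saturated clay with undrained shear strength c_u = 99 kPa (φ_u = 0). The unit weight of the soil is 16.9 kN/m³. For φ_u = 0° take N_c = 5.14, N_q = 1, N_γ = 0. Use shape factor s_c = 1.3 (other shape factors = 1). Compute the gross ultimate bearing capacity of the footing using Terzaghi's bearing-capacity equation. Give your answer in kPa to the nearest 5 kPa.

q = γ·D_f = 16.9 × 2.6 = 43.94 kPa.
c·N_c·s_c = 99 × 5.14 × 1.3 = 661.52 kPa
q·N_q = 43.94 × 1 = 43.94 kPa
q_ult = 661.52 + 43.94 = 705.46 kPa.

q_ult ≈ 705 kPa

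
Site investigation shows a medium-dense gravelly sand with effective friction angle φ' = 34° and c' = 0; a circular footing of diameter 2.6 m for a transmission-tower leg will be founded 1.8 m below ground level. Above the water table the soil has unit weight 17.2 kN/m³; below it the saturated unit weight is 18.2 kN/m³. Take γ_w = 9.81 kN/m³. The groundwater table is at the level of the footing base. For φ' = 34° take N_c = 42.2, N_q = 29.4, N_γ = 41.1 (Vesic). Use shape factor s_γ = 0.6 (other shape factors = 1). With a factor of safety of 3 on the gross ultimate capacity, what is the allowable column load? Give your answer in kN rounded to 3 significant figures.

P_all ≈ 2090 kN

Overburden at base level: q = 17.2 × 1.8 = 30.96 kPa.
Below the base the soil is submerged, so the ½γBN_γ term uses γ' = 18.2 − 9.81 = 8.39 kN/m³.
Surcharge term q·N_q = 30.96 × 29.4 = 910.22 kPa; self-weight term 0.5·γ·B·N_γ·s_γ = 0.5 × 8.39 × 2.6 × 41.1 × 0.6 = 268.97 kPa.
q_ult = 910.22 + 268.97 = 1179.2 kPa.
Gross allowable pressure q_all = 1179.2 / 3 = 393.06 kPa.
Footing area = 5.3093 m², so allowable column load = 393.06 × 5.3093 = 2086.9 kN.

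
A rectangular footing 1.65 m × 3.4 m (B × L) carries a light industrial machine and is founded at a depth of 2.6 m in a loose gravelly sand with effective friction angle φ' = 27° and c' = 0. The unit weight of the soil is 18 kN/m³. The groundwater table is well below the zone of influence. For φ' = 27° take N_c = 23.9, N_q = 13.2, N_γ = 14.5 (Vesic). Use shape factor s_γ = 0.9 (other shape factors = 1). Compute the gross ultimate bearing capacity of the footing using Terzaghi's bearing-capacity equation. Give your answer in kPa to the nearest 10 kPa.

Effective surcharge at the founding depth q = γ·D_f = 18 × 2.6 = 46.8 kPa.
q_ult = q·N_q + 0.5·γ·B·N_γ·s_γ
     = 46.8 × 13.2 + 0.5 × 18 × 1.65 × 14.5 × 0.9
     = 617.76 + 193.79 = 811.55 kPa.

q_ult ≈ 810 kPa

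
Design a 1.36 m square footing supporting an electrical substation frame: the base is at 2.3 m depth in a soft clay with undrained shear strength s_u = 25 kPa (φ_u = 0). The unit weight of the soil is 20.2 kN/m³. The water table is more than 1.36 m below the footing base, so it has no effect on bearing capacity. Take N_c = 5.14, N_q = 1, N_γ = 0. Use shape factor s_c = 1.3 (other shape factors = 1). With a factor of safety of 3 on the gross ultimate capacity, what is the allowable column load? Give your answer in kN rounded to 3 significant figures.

q = γ·D_f = 20.2 × 2.3 = 46.46 kPa.
c·N_c·s_c = 25 × 5.14 × 1.3 = 167.05 kPa
q·N_q = 46.46 × 1 = 46.46 kPa
q_ult = 167.05 + 46.46 = 213.51 kPa.
Gross allowable pressure q_all = 213.51 / 3 = 71.17 kPa.
Footing area = 1.8496 m², so allowable column load = 71.17 × 1.8496 = 131.64 kN.

P_all ≈ 132 kN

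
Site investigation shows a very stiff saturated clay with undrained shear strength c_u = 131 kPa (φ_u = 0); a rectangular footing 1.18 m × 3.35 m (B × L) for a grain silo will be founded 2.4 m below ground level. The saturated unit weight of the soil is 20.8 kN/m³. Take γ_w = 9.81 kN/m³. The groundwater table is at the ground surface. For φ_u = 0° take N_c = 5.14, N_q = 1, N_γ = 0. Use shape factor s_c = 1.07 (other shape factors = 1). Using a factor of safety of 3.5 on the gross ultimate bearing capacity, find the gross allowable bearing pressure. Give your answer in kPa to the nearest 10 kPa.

Water table at ground surface, so effective unit weight γ' = 20.8 − 9.81 = 10.99 kN/m³ is used throughout; overburden q = 10.99 × 2.4 = 26.376 kPa.
Cohesion term c·N_c·s_c = 131 × 5.14 × 1.07 = 720.47 kPa; surcharge term q·N_q = 26.376 × 1 = 26.376 kPa.
q_ult = 720.47 + 26.376 = 746.85 kPa.
q_all = 746.85 / 3.5 = 213.39 kPa.

q_all ≈ 210 kPa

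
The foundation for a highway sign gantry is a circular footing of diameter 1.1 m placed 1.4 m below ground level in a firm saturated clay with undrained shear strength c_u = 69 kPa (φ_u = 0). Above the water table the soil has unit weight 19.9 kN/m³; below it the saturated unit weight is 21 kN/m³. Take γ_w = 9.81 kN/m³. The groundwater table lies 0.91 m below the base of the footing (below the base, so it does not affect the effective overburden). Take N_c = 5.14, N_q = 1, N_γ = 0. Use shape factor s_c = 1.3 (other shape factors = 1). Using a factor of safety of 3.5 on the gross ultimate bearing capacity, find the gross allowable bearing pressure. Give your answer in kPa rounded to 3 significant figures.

Effective surcharge at the founding depth q = γ·D_f = 19.9 × 1.4 = 27.86 kPa.
q_ult = c·N_c·s_c + q·N_q
     = 69 × 5.14 × 1.3 + 27.86 × 1
     = 461.06 + 27.86 = 488.92 kPa.
q_all = 488.92 / 3.5 = 139.69 kPa.

q_all ≈ 140 kPa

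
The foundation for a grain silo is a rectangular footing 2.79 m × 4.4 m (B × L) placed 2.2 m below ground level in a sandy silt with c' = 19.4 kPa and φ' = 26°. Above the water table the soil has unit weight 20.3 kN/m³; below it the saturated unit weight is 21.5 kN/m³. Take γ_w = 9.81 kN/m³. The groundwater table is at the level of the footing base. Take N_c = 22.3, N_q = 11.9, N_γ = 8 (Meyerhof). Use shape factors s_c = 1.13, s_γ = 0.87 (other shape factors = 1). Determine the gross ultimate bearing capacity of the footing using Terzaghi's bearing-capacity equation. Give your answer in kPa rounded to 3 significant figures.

q_ult ≈ 1130 kPa

Overburden at base level: q = 20.3 × 2.2 = 44.66 kPa.
Below the base the soil is submerged, so the ½γBN_γ term uses γ' = 21.5 − 9.81 = 11.69 kN/m³.
Cohesion term c·N_c·s_c = 19.4 × 22.3 × 1.13 = 488.86 kPa; surcharge term q·N_q = 44.66 × 11.9 = 531.45 kPa; self-weight term 0.5·γ·B·N_γ·s_γ = 0.5 × 11.69 × 2.79 × 8 × 0.87 = 113.5 kPa.
q_ult = 488.86 + 531.45 + 113.5 = 1133.8 kPa.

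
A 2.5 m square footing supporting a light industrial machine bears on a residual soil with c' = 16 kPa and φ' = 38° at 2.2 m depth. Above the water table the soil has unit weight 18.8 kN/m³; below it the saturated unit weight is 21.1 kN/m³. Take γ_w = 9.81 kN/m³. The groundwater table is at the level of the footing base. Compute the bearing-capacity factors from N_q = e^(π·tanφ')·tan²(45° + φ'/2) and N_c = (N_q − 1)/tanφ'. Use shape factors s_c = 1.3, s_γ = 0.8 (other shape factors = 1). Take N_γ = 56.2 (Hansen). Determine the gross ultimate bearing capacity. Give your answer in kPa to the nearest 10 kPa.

tan38° = 0.7813, so N_q = e^(π×0.7813)·tan²(64°) = 11.64 × 4.204 = 48.93.
N_c = (48.93 − 1)/tan38° = 61.35.
q = γ·D_f = 18.8 × 2.2 = 41.36 kPa.
For the ½γBN_γ term take γ' = 21.1 − 9.81 = 11.29 kN/m³ (soil below base is submerged).
c·N_c·s_c = 16 × 61.352 × 1.3 = 1276.1 kPa
q·N_q = 41.36 × 48.933 = 2023.9 kPa
0.5·γ·B·N_γ·s_γ = 0.5 × 11.29 × 2.5 × 56.2 × 0.8 = 634.5 kPa
q_ult = 1276.1 + 2023.9 + 634.5 = 3934.5 kPa.

q_ult ≈ 3930 kPa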